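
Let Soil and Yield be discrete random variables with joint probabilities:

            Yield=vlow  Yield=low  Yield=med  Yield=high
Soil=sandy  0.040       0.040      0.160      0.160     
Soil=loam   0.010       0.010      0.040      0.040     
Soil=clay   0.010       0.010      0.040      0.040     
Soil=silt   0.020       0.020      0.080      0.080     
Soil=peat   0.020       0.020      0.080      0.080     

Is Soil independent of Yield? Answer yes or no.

yes

Every cell satisfies P(Soil,Yield) = P(Soil)·P(Yield). For instance P(Soil=clay) = 0.100, P(Yield=low) = 0.100, and 0.100×0.100 = 0.010 matches the joint entry. So Soil and Yield are independent.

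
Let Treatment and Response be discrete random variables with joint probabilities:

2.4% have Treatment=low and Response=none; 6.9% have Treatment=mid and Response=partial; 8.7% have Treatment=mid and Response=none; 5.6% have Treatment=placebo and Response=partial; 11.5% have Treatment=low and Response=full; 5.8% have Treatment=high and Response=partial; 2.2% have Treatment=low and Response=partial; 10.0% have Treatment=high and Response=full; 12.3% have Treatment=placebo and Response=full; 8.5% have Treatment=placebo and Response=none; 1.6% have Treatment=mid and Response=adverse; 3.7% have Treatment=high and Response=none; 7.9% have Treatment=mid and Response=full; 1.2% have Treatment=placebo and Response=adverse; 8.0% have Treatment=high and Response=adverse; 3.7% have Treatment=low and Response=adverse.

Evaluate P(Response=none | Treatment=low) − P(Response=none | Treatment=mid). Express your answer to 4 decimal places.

-0.2254

P(Treatment=low) = 0.024 + 0.022 + 0.115 + 0.037 = 0.198; P(Response=none | Treatment=low) = 0.024/0.198 = 0.12121.
P(Treatment=mid) = 0.087 + 0.069 + 0.079 + 0.016 = 0.251; P(Response=none | Treatment=mid) = 0.087/0.251 = 0.34661.
Difference = -0.2254.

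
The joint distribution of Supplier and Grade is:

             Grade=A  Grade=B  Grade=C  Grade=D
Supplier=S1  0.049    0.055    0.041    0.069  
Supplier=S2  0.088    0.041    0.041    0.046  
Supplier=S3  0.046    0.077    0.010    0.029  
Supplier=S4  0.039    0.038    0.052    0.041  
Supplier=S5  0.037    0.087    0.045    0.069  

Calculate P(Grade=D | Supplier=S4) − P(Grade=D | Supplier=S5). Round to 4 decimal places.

P(Supplier=S4) = 0.039 + 0.038 + 0.052 + 0.041 = 0.170; P(Grade=D | Supplier=S4) = 0.041/0.170 = 0.24118.
P(Supplier=S5) = 0.037 + 0.087 + 0.045 + 0.069 = 0.238; P(Grade=D | Supplier=S5) = 0.069/0.238 = 0.28992.
Difference = -0.0487.

-0.0487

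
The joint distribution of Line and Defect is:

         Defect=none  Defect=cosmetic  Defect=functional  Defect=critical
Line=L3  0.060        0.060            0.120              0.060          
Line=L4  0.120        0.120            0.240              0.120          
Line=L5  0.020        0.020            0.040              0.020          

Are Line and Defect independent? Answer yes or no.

Every cell satisfies P(Line,Defect) = P(Line)·P(Defect). For instance P(Line=L3) = 0.300, P(Defect=functional) = 0.400, and 0.300×0.400 = 0.120 matches the joint entry. So Line and Defect are independent.

yes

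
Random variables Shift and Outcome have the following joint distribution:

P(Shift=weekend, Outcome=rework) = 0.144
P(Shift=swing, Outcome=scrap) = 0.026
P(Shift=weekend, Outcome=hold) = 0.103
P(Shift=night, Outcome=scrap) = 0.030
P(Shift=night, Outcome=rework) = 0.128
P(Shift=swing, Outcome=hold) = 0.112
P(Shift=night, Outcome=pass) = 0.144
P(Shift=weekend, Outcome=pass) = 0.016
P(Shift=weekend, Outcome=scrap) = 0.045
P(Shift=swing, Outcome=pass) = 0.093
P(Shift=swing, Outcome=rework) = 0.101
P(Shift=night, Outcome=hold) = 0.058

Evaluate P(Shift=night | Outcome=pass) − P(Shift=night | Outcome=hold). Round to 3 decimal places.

0.357

P(Outcome=pass) = 0.093 + 0.144 + 0.016 = 0.253; P(Shift=night | Outcome=pass) = 0.144/0.253 = 0.5692.
P(Outcome=hold) = 0.112 + 0.058 + 0.103 = 0.273; P(Shift=night | Outcome=hold) = 0.058/0.273 = 0.2125.
Difference = 0.357.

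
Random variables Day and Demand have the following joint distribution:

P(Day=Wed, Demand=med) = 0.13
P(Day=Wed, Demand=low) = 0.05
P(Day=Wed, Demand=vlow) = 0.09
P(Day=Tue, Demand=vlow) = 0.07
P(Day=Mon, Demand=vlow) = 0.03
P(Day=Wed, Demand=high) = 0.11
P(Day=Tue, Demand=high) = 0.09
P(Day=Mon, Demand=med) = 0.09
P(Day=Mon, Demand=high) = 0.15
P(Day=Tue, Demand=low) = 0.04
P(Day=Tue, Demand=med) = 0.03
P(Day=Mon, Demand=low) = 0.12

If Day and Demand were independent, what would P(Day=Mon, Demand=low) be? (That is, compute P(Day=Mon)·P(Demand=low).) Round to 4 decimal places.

P(Day=Mon) = 0.03 + 0.12 + 0.09 + 0.15 = 0.39.
P(Demand=low) = 0.12 + 0.04 + 0.05 = 0.21.
Product: 0.39 × 0.21 = 0.0819.

0.0819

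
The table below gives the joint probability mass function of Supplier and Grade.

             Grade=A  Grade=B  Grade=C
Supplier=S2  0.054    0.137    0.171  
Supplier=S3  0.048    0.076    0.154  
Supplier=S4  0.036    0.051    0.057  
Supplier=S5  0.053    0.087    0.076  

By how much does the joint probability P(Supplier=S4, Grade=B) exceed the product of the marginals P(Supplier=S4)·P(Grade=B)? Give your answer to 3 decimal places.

0.000

P(Supplier=S4) = 0.036 + 0.051 + 0.057 = 0.144.
P(Grade=B) = 0.137 + 0.076 + 0.051 + 0.087 = 0.351.
P(Supplier=S4, Grade=B) − P(Supplier=S4)P(Grade=B) = 0.051 − 0.144×0.351 = 0.000.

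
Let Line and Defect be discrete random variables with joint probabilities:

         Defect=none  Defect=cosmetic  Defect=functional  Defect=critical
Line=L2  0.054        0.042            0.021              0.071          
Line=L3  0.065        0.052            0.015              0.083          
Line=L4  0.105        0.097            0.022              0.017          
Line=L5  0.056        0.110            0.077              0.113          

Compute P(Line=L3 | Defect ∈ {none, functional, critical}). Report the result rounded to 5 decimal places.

0.23319

P(Defect=none) = 0.054 + 0.065 + 0.105 + 0.056 = 0.280.
P(Defect=functional) = 0.021 + 0.015 + 0.022 + 0.077 = 0.135.
P(Defect=critical) = 0.071 + 0.083 + 0.017 + 0.113 = 0.284.
P(Defect ∈ {none, functional, critical}) = 0.280 + 0.135 + 0.284 = 0.699; P(Line=L3, Defect ∈ {none, functional, critical}) = 0.065 + 0.015 + 0.083 = 0.163.
P(Line=L3 | Defect ∈ {none, functional, critical}) = 0.163/0.699 = 0.23319.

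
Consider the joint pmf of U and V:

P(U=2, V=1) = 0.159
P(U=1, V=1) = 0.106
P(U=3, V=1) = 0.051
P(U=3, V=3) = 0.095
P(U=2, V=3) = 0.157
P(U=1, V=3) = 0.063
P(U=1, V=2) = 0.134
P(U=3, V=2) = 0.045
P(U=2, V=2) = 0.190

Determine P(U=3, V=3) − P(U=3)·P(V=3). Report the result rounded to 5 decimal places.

P(U=3) = 0.051 + 0.045 + 0.095 = 0.191.
P(V=3) = 0.063 + 0.157 + 0.095 = 0.315.
P(U=3, V=3) − P(U=3)P(V=3) = 0.095 − 0.191×0.315 = 0.03484.

0.03484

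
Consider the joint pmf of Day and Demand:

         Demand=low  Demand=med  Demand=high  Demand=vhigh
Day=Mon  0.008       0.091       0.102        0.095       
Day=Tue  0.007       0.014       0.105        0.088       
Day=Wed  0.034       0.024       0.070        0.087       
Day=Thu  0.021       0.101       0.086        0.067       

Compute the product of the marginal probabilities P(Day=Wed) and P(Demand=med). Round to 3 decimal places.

P(Day=Wed) = 0.034 + 0.024 + 0.070 + 0.087 = 0.215.
P(Demand=med) = 0.091 + 0.014 + 0.024 + 0.101 = 0.230.
Product: 0.215 × 0.230 = 0.049.

0.049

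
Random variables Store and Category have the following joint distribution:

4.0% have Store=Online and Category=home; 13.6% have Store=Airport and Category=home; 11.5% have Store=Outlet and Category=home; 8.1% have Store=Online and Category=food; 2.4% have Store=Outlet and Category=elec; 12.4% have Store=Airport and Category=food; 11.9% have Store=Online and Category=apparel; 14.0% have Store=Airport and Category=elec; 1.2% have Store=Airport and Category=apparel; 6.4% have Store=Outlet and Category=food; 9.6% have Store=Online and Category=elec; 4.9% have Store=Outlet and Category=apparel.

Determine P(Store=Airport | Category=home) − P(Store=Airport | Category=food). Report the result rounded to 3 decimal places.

P(Category=home) = 0.136 + 0.115 + 0.040 = 0.291; P(Store=Airport | Category=home) = 0.136/0.291 = 0.4674.
P(Category=food) = 0.124 + 0.064 + 0.081 = 0.269; P(Store=Airport | Category=food) = 0.124/0.269 = 0.4610.
Difference = 0.006.

0.006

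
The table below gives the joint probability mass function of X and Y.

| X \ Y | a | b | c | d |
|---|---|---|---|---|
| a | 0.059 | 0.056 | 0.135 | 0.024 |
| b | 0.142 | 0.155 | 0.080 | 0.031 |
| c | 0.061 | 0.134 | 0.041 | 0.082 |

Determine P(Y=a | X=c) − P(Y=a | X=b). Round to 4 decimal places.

-0.1562

P(X=c) = 0.061 + 0.134 + 0.041 + 0.082 = 0.318; P(Y=a | X=c) = 0.061/0.318 = 0.19182.
P(X=b) = 0.142 + 0.155 + 0.080 + 0.031 = 0.408; P(Y=a | X=b) = 0.142/0.408 = 0.34804.
Difference = -0.1562.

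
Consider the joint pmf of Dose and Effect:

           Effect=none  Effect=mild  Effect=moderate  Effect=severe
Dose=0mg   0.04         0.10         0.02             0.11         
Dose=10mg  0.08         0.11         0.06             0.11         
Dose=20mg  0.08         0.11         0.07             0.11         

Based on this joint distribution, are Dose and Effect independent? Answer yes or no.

P(Dose=0mg) = 0.27 and P(Effect=severe) = 0.33, so their product is 0.0891, but P(Dose=0mg, Effect=severe) = 0.11. Since these differ, Dose and Effect are not independent.

no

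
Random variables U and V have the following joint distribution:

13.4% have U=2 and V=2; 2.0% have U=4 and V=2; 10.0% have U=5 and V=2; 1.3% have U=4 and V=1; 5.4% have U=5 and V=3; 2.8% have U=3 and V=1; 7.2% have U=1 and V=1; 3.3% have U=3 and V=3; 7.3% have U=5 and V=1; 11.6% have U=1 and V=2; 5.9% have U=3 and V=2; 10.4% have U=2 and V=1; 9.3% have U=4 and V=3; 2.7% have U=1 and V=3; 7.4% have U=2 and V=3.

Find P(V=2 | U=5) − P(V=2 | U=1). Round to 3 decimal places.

P(U=5) = 0.073 + 0.100 + 0.054 = 0.227; P(V=2 | U=5) = 0.100/0.227 = 0.4405.
P(U=1) = 0.072 + 0.116 + 0.027 = 0.215; P(V=2 | U=1) = 0.116/0.215 = 0.5395.
Difference = -0.099.

-0.099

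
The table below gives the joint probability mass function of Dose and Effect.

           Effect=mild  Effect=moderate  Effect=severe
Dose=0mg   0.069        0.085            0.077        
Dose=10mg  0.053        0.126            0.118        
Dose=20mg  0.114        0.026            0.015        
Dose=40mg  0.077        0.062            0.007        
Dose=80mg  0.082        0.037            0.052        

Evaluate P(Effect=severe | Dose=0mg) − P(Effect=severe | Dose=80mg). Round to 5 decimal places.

P(Dose=0mg) = 0.069 + 0.085 + 0.077 = 0.231; P(Effect=severe | Dose=0mg) = 0.077/0.231 = 0.333333.
P(Dose=80mg) = 0.082 + 0.037 + 0.052 = 0.171; P(Effect=severe | Dose=80mg) = 0.052/0.171 = 0.304094.
Difference = 0.02924.

0.02924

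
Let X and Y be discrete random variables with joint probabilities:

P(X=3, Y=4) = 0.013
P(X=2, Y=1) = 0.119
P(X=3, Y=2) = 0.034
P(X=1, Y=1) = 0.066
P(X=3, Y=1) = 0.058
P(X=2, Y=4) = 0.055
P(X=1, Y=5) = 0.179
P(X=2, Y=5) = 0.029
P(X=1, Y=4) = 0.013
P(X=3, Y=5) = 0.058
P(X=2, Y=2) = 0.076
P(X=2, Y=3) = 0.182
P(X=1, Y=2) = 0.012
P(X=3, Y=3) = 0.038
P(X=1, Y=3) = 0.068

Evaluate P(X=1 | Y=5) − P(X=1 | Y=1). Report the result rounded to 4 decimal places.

P(Y=5) = 0.179 + 0.029 + 0.058 = 0.266; P(X=1 | Y=5) = 0.179/0.266 = 0.67293.
P(Y=1) = 0.066 + 0.119 + 0.058 = 0.243; P(X=1 | Y=1) = 0.066/0.243 = 0.27160.
Difference = 0.4013.

0.4013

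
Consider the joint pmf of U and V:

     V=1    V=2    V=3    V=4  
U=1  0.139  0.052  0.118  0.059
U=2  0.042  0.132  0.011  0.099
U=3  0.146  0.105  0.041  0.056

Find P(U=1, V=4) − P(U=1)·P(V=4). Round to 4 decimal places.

-0.0198

P(U=1) = 0.139 + 0.052 + 0.118 + 0.059 = 0.368.
P(V=4) = 0.059 + 0.099 + 0.056 = 0.214.
P(U=1, V=4) − P(U=1)P(V=4) = 0.059 − 0.368×0.214 = -0.0198.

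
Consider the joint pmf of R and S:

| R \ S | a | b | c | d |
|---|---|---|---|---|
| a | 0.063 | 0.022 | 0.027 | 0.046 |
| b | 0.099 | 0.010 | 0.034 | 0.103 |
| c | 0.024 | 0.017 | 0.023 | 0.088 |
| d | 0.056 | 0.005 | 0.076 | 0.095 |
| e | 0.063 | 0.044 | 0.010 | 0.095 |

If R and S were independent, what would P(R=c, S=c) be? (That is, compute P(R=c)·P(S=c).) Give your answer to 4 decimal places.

0.0258

P(R=c) = 0.024 + 0.017 + 0.023 + 0.088 = 0.152.
P(S=c) = 0.027 + 0.034 + 0.023 + 0.076 + 0.010 = 0.170.
Product: 0.152 × 0.170 = 0.0258.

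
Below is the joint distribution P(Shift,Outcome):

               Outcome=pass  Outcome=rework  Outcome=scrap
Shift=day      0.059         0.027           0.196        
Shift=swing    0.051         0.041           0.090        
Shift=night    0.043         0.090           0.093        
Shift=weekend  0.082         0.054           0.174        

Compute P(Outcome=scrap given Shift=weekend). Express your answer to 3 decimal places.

0.561

P(Shift=weekend) = 0.082 + 0.054 + 0.174 = 0.310.
P(Outcome=scrap | Shift=weekend) = 0.174/0.310 = 0.561.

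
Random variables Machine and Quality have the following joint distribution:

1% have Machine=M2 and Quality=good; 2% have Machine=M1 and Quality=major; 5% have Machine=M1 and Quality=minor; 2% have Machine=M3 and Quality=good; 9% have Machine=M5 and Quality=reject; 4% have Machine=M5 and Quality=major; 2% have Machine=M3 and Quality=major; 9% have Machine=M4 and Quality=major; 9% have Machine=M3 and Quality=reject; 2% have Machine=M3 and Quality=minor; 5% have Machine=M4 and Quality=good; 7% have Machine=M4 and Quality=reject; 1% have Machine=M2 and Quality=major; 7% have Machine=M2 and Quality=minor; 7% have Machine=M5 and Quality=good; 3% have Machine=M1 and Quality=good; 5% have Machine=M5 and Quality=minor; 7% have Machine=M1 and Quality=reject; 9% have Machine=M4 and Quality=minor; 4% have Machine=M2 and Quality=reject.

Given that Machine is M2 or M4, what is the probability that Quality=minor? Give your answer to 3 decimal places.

P(Machine=M2) = 0.01 + 0.07 + 0.01 + 0.04 = 0.13.
P(Machine=M4) = 0.05 + 0.09 + 0.09 + 0.07 = 0.30.
P(Machine ∈ {M2, M4}) = 0.13 + 0.30 = 0.43; P(Quality=minor, Machine ∈ {M2, M4}) = 0.07 + 0.09 = 0.16.
P(Quality=minor | Machine ∈ {M2, M4}) = 0.16/0.43 = 0.372.

0.372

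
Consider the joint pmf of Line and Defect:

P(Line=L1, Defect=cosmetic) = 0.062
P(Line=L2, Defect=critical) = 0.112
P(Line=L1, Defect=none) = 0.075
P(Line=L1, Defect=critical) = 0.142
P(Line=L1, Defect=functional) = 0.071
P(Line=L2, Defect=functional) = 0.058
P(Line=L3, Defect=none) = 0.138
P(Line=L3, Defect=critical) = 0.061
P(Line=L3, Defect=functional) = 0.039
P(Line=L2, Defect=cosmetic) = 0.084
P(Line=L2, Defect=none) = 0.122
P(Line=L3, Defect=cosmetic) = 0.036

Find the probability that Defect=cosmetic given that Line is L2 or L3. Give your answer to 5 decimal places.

P(Line=L2) = 0.122 + 0.084 + 0.058 + 0.112 = 0.376.
P(Line=L3) = 0.138 + 0.036 + 0.039 + 0.061 = 0.274.
P(Line ∈ {L2, L3}) = 0.376 + 0.274 = 0.650; P(Defect=cosmetic, Line ∈ {L2, L3}) = 0.084 + 0.036 = 0.120.
P(Defect=cosmetic | Line ∈ {L2, L3}) = 0.120/0.650 = 0.18462.

0.18462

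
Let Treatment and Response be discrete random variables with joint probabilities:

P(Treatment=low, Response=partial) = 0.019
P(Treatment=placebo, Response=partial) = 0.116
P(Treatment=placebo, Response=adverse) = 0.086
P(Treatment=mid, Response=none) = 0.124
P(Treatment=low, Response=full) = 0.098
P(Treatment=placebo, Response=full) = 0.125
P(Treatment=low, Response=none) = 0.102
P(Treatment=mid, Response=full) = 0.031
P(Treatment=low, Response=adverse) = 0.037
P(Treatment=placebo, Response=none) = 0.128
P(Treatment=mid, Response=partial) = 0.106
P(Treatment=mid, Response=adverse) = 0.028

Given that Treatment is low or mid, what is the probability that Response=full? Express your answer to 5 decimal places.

P(Treatment=low) = 0.102 + 0.019 + 0.098 + 0.037 = 0.256.
P(Treatment=mid) = 0.124 + 0.106 + 0.031 + 0.028 = 0.289.
P(Treatment ∈ {low, mid}) = 0.256 + 0.289 = 0.545; P(Response=full, Treatment ∈ {low, mid}) = 0.098 + 0.031 = 0.129.
P(Response=full | Treatment ∈ {low, mid}) = 0.129/0.545 = 0.23670.

0.23670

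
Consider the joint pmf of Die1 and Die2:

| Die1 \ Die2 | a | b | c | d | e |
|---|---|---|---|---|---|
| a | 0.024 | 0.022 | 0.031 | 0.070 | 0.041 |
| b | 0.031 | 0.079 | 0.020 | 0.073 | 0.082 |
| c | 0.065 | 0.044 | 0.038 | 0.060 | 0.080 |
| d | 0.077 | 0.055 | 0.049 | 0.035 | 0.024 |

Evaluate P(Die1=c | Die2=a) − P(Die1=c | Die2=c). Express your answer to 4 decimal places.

0.0546

P(Die2=a) = 0.024 + 0.031 + 0.065 + 0.077 = 0.197; P(Die1=c | Die2=a) = 0.065/0.197 = 0.32995.
P(Die2=c) = 0.031 + 0.020 + 0.038 + 0.049 = 0.138; P(Die1=c | Die2=c) = 0.038/0.138 = 0.27536.
Difference = 0.0546.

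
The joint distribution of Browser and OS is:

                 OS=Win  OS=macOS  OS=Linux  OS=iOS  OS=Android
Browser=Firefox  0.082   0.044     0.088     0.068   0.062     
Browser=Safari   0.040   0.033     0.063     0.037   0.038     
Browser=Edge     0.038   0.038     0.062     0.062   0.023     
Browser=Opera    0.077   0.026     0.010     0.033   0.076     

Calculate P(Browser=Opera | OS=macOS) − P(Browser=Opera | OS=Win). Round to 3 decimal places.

P(OS=macOS) = 0.044 + 0.033 + 0.038 + 0.026 = 0.141; P(Browser=Opera | OS=macOS) = 0.026/0.141 = 0.1844.
P(OS=Win) = 0.082 + 0.040 + 0.038 + 0.077 = 0.237; P(Browser=Opera | OS=Win) = 0.077/0.237 = 0.3249.
Difference = -0.140.

-0.140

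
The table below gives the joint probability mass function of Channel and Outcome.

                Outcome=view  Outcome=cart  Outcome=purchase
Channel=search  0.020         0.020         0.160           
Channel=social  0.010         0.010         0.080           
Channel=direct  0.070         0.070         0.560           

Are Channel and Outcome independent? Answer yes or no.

yes

Every cell satisfies P(Channel,Outcome) = P(Channel)·P(Outcome). For instance P(Channel=direct) = 0.700, P(Outcome=view) = 0.100, and 0.700×0.100 = 0.070 matches the joint entry. So Channel and Outcome are independent.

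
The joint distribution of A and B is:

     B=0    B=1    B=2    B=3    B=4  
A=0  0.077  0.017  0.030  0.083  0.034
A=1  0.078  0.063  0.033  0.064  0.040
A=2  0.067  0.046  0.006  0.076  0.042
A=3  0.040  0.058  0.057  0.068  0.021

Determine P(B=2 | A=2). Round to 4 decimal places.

P(A=2) = 0.067 + 0.046 + 0.006 + 0.076 + 0.042 = 0.237.
P(B=2 | A=2) = 0.006/0.237 = 0.0253.

0.0253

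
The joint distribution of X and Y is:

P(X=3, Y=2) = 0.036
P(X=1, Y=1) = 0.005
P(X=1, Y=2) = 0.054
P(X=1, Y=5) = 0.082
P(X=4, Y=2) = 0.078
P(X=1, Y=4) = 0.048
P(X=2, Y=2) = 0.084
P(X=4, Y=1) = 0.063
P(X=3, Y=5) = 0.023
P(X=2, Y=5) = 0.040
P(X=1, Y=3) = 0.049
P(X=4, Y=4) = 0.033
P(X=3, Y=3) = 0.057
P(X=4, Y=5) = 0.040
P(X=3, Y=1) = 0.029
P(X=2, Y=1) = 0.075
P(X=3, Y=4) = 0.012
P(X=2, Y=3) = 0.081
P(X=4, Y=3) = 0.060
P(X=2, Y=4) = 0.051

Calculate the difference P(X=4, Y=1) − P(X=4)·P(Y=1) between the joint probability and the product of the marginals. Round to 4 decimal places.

0.0159

P(X=4) = 0.063 + 0.078 + 0.060 + 0.033 + 0.040 = 0.274.
P(Y=1) = 0.005 + 0.075 + 0.029 + 0.063 = 0.172.
P(X=4, Y=1) − P(X=4)P(Y=1) = 0.063 − 0.274×0.172 = 0.0159.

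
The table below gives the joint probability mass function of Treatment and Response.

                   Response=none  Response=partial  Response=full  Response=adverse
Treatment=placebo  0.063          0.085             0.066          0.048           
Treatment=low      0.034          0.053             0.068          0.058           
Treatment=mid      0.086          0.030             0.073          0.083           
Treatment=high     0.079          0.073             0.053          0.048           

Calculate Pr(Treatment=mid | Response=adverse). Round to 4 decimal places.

P(Response=adverse) = 0.048 + 0.058 + 0.083 + 0.048 = 0.237.
P(Treatment=mid | Response=adverse) = 0.083/0.237 = 0.3502.

0.3502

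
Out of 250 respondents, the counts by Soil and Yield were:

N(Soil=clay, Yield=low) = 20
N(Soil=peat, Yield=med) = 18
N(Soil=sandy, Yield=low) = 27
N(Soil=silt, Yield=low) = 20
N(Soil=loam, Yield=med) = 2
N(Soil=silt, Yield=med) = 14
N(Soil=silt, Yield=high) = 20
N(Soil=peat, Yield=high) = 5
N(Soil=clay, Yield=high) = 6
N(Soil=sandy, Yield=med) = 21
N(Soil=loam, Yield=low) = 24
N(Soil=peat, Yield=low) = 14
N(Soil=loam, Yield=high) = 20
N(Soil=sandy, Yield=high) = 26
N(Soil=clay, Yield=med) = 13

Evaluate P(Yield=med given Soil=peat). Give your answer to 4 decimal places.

Total with Soil=peat: 14 + 18 + 5 = 37.
P(Yield=med | Soil=peat) = 18/37 = 0.4865.

0.4865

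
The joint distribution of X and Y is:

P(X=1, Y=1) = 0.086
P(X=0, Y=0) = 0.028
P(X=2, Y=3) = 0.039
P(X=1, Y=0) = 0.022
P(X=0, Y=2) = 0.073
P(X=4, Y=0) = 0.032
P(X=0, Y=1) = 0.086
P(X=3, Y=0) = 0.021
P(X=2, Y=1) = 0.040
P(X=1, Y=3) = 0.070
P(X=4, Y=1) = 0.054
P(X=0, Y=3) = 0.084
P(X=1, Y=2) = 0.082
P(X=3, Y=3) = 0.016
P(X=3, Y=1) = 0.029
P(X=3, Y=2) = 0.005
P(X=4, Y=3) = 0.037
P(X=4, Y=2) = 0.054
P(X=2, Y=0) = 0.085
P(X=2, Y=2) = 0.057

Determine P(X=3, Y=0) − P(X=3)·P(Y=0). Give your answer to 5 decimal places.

P(X=3) = 0.021 + 0.029 + 0.005 + 0.016 = 0.071.
P(Y=0) = 0.028 + 0.022 + 0.085 + 0.021 + 0.032 = 0.188.
P(X=3, Y=0) − P(X=3)P(Y=0) = 0.021 − 0.071×0.188 = 0.00765.

0.00765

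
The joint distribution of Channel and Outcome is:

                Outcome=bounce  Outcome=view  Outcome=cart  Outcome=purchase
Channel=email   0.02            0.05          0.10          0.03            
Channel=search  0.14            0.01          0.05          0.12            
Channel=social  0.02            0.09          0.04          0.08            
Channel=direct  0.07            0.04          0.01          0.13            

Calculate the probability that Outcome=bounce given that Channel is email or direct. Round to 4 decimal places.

P(Channel=email) = 0.02 + 0.05 + 0.10 + 0.03 = 0.20.
P(Channel=direct) = 0.07 + 0.04 + 0.01 + 0.13 = 0.25.
P(Channel ∈ {email, direct}) = 0.20 + 0.25 = 0.45; P(Outcome=bounce, Channel ∈ {email, direct}) = 0.02 + 0.07 = 0.09.
P(Outcome=bounce | Channel ∈ {email, direct}) = 0.09/0.45 = 0.2000.

0.2000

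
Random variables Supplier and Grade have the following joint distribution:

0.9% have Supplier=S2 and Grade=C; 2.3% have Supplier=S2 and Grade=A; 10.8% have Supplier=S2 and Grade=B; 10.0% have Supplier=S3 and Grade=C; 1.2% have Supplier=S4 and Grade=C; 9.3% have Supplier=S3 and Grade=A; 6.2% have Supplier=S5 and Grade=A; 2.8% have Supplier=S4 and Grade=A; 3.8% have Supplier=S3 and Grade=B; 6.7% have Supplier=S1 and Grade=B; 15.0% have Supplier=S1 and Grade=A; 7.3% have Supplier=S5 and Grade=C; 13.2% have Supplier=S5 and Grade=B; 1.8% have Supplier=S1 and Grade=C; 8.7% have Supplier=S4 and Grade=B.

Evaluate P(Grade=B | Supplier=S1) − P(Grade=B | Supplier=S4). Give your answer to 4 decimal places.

-0.3999

P(Supplier=S1) = 0.150 + 0.067 + 0.018 = 0.235; P(Grade=B | Supplier=S1) = 0.067/0.235 = 0.28511.
P(Supplier=S4) = 0.028 + 0.087 + 0.012 = 0.127; P(Grade=B | Supplier=S4) = 0.087/0.127 = 0.68504.
Difference = -0.3999.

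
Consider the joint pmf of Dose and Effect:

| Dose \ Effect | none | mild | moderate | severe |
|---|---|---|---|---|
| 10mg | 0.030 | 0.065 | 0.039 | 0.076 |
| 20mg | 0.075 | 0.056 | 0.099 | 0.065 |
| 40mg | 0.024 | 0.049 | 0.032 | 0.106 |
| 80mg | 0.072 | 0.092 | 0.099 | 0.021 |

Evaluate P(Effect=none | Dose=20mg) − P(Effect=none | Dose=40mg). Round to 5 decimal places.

0.14049

P(Dose=20mg) = 0.075 + 0.056 + 0.099 + 0.065 = 0.295; P(Effect=none | Dose=20mg) = 0.075/0.295 = 0.254237.
P(Dose=40mg) = 0.024 + 0.049 + 0.032 + 0.106 = 0.211; P(Effect=none | Dose=40mg) = 0.024/0.211 = 0.113744.
Difference = 0.14049.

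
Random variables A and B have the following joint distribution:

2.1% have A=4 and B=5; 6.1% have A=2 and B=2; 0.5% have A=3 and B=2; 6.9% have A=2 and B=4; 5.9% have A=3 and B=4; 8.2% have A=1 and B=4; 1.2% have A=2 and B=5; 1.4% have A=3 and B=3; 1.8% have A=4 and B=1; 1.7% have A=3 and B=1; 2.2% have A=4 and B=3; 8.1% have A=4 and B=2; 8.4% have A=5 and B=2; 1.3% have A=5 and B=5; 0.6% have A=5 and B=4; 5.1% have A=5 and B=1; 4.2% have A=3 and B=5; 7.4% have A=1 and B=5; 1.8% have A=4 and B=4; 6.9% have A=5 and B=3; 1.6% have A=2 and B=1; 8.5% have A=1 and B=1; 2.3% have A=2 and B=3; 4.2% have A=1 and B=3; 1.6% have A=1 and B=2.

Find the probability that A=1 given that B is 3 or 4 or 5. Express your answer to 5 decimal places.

P(B=3) = 0.042 + 0.023 + 0.014 + 0.022 + 0.069 = 0.170.
P(B=4) = 0.082 + 0.069 + 0.059 + 0.018 + 0.006 = 0.234.
P(B=5) = 0.074 + 0.012 + 0.042 + 0.021 + 0.013 = 0.162.
P(B ∈ {3, 4, 5}) = 0.170 + 0.234 + 0.162 = 0.566; P(A=1, B ∈ {3, 4, 5}) = 0.042 + 0.082 + 0.074 = 0.198.
P(A=1 | B ∈ {3, 4, 5}) = 0.198/0.566 = 0.34982.

0.34982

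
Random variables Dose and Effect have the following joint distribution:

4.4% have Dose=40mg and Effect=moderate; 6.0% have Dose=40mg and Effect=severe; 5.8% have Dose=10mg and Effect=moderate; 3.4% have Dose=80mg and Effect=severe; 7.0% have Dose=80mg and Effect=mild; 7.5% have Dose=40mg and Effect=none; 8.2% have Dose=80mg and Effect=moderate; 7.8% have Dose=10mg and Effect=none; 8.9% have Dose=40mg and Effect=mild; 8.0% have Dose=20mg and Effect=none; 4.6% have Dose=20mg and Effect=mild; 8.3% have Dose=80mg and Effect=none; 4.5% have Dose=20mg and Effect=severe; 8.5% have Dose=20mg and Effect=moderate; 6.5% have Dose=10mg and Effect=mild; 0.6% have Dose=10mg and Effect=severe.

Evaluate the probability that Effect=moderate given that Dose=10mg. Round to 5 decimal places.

P(Dose=10mg) = 0.078 + 0.065 + 0.058 + 0.006 = 0.207.
P(Effect=moderate | Dose=10mg) = 0.058/0.207 = 0.28019.

0.28019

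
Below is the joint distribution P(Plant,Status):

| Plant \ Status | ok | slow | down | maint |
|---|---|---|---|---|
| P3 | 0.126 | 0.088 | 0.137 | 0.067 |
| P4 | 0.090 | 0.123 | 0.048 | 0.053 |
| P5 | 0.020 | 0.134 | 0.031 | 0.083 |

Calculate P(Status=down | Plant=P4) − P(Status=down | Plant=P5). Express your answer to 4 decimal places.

P(Plant=P4) = 0.090 + 0.123 + 0.048 + 0.053 = 0.314; P(Status=down | Plant=P4) = 0.048/0.314 = 0.15287.
P(Plant=P5) = 0.020 + 0.134 + 0.031 + 0.083 = 0.268; P(Status=down | Plant=P5) = 0.031/0.268 = 0.11567.
Difference = 0.0372.

0.0372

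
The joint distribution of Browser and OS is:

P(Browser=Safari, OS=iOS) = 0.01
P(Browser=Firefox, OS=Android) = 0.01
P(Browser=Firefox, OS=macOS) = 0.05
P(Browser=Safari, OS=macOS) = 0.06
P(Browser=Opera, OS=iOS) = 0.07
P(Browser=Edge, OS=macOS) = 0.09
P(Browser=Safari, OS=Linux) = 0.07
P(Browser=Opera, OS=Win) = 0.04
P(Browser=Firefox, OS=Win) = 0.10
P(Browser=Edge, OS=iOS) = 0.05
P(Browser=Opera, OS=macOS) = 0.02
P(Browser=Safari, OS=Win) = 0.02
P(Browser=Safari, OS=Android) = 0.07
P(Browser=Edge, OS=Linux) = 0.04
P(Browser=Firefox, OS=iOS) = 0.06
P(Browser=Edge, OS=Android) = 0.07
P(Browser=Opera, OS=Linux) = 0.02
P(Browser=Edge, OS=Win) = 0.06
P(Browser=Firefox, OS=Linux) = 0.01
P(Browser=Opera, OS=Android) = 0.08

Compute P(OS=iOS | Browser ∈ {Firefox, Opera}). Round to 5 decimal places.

P(Browser=Firefox) = 0.10 + 0.05 + 0.01 + 0.06 + 0.01 = 0.23.
P(Browser=Opera) = 0.04 + 0.02 + 0.02 + 0.07 + 0.08 = 0.23.
P(Browser ∈ {Firefox, Opera}) = 0.23 + 0.23 = 0.46; P(OS=iOS, Browser ∈ {Firefox, Opera}) = 0.06 + 0.07 = 0.13.
P(OS=iOS | Browser ∈ {Firefox, Opera}) = 0.13/0.46 = 0.28261.

0.28261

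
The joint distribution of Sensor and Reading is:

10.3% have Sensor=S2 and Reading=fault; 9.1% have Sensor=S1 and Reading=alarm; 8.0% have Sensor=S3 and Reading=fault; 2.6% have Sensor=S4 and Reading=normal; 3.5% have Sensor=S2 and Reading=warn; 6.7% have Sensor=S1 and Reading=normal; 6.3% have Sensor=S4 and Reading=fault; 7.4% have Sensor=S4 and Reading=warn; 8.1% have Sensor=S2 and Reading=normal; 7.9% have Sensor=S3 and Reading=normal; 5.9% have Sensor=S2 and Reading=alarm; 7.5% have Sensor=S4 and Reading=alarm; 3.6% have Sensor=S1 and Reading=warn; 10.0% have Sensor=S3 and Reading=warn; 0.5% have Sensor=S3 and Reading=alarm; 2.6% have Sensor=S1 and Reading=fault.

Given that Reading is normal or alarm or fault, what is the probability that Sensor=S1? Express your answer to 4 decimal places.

0.2437

P(Reading=normal) = 0.067 + 0.081 + 0.079 + 0.026 = 0.253.
P(Reading=alarm) = 0.091 + 0.059 + 0.005 + 0.075 = 0.230.
P(Reading=fault) = 0.026 + 0.103 + 0.080 + 0.063 = 0.272.
P(Reading ∈ {normal, alarm, fault}) = 0.253 + 0.230 + 0.272 = 0.755; P(Sensor=S1, Reading ∈ {normal, alarm, fault}) = 0.067 + 0.091 + 0.026 = 0.184.
P(Sensor=S1 | Reading ∈ {normal, alarm, fault}) = 0.184/0.755 = 0.2437.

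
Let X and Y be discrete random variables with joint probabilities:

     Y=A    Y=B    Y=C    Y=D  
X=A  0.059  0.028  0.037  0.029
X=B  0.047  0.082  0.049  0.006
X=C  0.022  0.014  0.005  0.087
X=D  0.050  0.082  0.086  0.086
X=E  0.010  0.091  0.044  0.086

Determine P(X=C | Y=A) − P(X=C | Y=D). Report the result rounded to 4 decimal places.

-0.1789

P(Y=A) = 0.059 + 0.047 + 0.022 + 0.050 + 0.010 = 0.188; P(X=C | Y=A) = 0.022/0.188 = 0.11702.
P(Y=D) = 0.029 + 0.006 + 0.087 + 0.086 + 0.086 = 0.294; P(X=C | Y=D) = 0.087/0.294 = 0.29592.
Difference = -0.1789.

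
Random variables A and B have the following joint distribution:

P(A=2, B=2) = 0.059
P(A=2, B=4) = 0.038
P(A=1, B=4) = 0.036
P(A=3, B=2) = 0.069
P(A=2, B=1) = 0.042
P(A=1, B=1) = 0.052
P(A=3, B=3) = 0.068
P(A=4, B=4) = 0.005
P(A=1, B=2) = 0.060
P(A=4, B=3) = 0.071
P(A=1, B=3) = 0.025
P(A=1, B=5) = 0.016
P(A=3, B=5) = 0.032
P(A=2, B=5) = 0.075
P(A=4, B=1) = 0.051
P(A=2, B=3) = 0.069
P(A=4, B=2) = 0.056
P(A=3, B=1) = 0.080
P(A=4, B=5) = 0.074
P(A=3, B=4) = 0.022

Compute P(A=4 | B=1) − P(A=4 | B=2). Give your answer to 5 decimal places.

P(B=1) = 0.052 + 0.042 + 0.080 + 0.051 = 0.225; P(A=4 | B=1) = 0.051/0.225 = 0.226667.
P(B=2) = 0.060 + 0.059 + 0.069 + 0.056 = 0.244; P(A=4 | B=2) = 0.056/0.244 = 0.229508.
Difference = -0.00284.

-0.00284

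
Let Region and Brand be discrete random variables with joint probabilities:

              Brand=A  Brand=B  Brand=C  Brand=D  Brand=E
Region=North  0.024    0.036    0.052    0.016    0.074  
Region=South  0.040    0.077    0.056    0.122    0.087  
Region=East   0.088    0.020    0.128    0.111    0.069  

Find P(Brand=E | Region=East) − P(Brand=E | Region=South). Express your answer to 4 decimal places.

-0.0619

P(Region=East) = 0.088 + 0.020 + 0.128 + 0.111 + 0.069 = 0.416; P(Brand=E | Region=East) = 0.069/0.416 = 0.16587.
P(Region=South) = 0.040 + 0.077 + 0.056 + 0.122 + 0.087 = 0.382; P(Brand=E | Region=South) = 0.087/0.382 = 0.22775.
Difference = -0.0619.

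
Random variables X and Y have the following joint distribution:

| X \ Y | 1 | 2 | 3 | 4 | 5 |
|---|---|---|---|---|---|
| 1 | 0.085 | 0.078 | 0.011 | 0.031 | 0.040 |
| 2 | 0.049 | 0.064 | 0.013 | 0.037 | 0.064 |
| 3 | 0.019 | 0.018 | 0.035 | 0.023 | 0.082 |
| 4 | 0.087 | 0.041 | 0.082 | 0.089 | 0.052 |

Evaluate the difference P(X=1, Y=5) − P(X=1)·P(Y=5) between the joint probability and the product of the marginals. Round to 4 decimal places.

P(X=1) = 0.085 + 0.078 + 0.011 + 0.031 + 0.040 = 0.245.
P(Y=5) = 0.040 + 0.064 + 0.082 + 0.052 = 0.238.
P(X=1, Y=5) − P(X=1)P(Y=5) = 0.040 − 0.245×0.238 = -0.0183.

-0.0183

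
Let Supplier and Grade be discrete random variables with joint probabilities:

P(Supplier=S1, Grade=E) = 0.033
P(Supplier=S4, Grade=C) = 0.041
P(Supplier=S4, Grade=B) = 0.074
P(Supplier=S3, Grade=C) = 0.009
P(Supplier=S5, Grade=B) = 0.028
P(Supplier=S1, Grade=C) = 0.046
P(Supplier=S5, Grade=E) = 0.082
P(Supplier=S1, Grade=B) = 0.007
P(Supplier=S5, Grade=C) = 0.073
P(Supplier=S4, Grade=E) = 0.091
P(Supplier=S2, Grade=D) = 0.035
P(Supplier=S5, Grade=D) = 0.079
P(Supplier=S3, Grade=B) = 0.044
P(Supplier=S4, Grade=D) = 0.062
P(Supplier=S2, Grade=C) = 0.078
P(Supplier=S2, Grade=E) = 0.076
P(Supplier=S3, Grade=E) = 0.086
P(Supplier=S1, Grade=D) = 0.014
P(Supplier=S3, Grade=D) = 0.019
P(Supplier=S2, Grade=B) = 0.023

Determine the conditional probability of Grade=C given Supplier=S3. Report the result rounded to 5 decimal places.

P(Supplier=S3) = 0.044 + 0.009 + 0.019 + 0.086 = 0.158.
P(Grade=C | Supplier=S3) = 0.009/0.158 = 0.05696.

0.05696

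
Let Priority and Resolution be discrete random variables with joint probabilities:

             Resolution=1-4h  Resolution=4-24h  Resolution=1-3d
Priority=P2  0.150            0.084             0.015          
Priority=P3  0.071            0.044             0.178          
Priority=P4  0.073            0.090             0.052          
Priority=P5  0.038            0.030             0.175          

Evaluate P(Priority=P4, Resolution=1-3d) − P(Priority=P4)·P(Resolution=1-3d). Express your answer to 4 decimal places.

P(Priority=P4) = 0.073 + 0.090 + 0.052 = 0.215.
P(Resolution=1-3d) = 0.015 + 0.178 + 0.052 + 0.175 = 0.420.
P(Priority=P4, Resolution=1-3d) − P(Priority=P4)P(Resolution=1-3d) = 0.052 − 0.215×0.420 = -0.0383.

-0.0383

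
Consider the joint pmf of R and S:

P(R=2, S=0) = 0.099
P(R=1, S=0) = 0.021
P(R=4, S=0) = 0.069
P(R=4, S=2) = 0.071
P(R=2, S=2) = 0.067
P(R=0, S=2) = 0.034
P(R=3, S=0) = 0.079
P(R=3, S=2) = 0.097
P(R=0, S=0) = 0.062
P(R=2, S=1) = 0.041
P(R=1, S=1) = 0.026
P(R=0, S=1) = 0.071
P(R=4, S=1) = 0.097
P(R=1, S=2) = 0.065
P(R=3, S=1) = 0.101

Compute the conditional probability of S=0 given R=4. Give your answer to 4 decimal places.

0.2911

P(R=4) = 0.069 + 0.097 + 0.071 = 0.237.
P(S=0 | R=4) = 0.069/0.237 = 0.2911.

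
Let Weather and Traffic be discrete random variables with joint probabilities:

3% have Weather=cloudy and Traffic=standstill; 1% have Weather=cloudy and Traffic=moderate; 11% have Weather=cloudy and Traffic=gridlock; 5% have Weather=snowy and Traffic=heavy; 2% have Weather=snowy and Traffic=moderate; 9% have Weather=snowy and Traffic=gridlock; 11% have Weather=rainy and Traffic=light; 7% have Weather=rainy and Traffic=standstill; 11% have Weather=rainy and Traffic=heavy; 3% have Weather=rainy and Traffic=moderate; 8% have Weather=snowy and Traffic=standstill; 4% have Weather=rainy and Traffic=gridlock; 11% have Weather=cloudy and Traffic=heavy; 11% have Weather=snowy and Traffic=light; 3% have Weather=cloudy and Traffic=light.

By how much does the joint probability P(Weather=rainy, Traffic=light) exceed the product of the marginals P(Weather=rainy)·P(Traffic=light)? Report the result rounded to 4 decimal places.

P(Weather=rainy) = 0.11 + 0.03 + 0.11 + 0.04 + 0.07 = 0.36.
P(Traffic=light) = 0.03 + 0.11 + 0.11 = 0.25.
P(Weather=rainy, Traffic=light) − P(Weather=rainy)P(Traffic=light) = 0.11 − 0.36×0.25 = 0.0200.

0.0200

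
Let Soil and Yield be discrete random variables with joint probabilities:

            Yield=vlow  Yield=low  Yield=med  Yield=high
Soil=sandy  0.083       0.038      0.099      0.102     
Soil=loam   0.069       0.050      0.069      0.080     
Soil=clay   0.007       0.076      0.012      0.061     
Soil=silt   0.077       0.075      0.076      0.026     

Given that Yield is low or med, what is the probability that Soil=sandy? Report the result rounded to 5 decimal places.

P(Yield=low) = 0.038 + 0.050 + 0.076 + 0.075 = 0.239.
P(Yield=med) = 0.099 + 0.069 + 0.012 + 0.076 = 0.256.
P(Yield ∈ {low, med}) = 0.239 + 0.256 = 0.495; P(Soil=sandy, Yield ∈ {low, med}) = 0.038 + 0.099 = 0.137.
P(Soil=sandy | Yield ∈ {low, med}) = 0.137/0.495 = 0.27677.

0.27677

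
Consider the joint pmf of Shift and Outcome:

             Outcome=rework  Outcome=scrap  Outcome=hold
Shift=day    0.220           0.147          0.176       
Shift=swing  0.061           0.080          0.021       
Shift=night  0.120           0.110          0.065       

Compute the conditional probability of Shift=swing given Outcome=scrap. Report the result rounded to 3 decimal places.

P(Outcome=scrap) = 0.147 + 0.080 + 0.110 = 0.337.
P(Shift=swing | Outcome=scrap) = 0.080/0.337 = 0.237.

0.237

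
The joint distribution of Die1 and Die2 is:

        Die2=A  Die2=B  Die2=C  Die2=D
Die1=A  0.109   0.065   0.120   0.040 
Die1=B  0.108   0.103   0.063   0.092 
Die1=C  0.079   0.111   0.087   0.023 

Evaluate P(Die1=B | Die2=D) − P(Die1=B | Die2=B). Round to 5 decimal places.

0.22437

P(Die2=D) = 0.040 + 0.092 + 0.023 = 0.155; P(Die1=B | Die2=D) = 0.092/0.155 = 0.593548.
P(Die2=B) = 0.065 + 0.103 + 0.111 = 0.279; P(Die1=B | Die2=B) = 0.103/0.279 = 0.369176.
Difference = 0.22437.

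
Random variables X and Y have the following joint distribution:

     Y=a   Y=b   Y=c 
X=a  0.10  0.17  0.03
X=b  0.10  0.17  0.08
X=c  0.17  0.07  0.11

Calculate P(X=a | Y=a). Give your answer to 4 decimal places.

P(Y=a) = 0.10 + 0.10 + 0.17 = 0.37.
P(X=a | Y=a) = 0.10/0.37 = 0.2703.

0.2703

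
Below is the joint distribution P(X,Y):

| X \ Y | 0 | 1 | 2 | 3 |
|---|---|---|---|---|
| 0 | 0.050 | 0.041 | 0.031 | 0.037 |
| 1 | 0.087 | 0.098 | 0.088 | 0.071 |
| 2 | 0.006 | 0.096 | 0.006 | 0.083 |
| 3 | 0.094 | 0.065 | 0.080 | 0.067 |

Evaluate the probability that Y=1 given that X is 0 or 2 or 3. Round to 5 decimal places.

P(X=0) = 0.050 + 0.041 + 0.031 + 0.037 = 0.159.
P(X=2) = 0.006 + 0.096 + 0.006 + 0.083 = 0.191.
P(X=3) = 0.094 + 0.065 + 0.080 + 0.067 = 0.306.
P(X ∈ {0, 2, 3}) = 0.159 + 0.191 + 0.306 = 0.656; P(Y=1, X ∈ {0, 2, 3}) = 0.041 + 0.096 + 0.065 = 0.202.
P(Y=1 | X ∈ {0, 2, 3}) = 0.202/0.656 = 0.30793.

0.30793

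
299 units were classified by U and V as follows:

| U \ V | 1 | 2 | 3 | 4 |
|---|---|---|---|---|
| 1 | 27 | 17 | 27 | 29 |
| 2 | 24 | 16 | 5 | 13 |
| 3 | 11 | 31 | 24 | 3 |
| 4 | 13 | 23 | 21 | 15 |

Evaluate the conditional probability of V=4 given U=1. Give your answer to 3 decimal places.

0.290

Total with U=1: 27 + 17 + 27 + 29 = 100.
P(V=4 | U=1) = 29/100 = 0.290.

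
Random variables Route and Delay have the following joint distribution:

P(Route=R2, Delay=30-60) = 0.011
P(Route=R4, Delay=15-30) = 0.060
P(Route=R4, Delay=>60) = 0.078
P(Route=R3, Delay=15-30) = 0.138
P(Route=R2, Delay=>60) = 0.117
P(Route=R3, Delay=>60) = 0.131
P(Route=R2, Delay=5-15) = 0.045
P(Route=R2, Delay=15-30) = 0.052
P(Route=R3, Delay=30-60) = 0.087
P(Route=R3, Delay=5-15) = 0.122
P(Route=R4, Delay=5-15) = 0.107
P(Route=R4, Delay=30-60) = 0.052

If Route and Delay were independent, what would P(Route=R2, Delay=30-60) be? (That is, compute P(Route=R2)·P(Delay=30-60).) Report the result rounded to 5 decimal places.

P(Route=R2) = 0.045 + 0.052 + 0.011 + 0.117 = 0.225.
P(Delay=30-60) = 0.011 + 0.087 + 0.052 = 0.150.
Product: 0.225 × 0.150 = 0.03375.

0.03375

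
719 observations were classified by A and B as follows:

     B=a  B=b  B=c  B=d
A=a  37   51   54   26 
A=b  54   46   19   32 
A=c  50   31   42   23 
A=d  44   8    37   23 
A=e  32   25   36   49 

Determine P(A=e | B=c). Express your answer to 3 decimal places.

Total with B=c: 54 + 19 + 42 + 37 + 36 = 188.
P(A=e | B=c) = 36/188 = 0.191.

0.191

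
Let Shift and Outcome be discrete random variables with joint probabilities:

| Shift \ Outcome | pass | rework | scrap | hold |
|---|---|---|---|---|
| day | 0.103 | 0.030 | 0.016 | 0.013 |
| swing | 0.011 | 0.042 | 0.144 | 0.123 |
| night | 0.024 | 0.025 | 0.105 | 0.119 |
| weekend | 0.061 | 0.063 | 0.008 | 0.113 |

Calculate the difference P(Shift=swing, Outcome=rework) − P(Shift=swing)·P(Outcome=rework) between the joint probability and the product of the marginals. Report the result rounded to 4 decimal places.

-0.0092

P(Shift=swing) = 0.011 + 0.042 + 0.144 + 0.123 = 0.320.
P(Outcome=rework) = 0.030 + 0.042 + 0.025 + 0.063 = 0.160.
P(Shift=swing, Outcome=rework) − P(Shift=swing)P(Outcome=rework) = 0.042 − 0.320×0.160 = -0.0092.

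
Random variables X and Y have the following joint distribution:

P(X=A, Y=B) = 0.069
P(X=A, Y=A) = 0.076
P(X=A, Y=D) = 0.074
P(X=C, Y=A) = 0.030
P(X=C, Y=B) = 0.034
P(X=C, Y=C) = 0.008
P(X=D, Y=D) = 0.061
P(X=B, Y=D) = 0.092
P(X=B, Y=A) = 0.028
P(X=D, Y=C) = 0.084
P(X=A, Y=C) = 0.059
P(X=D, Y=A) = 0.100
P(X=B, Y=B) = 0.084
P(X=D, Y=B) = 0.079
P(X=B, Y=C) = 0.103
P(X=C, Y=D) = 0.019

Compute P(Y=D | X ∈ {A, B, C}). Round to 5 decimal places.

P(X=A) = 0.076 + 0.069 + 0.059 + 0.074 = 0.278.
P(X=B) = 0.028 + 0.084 + 0.103 + 0.092 = 0.307.
P(X=C) = 0.030 + 0.034 + 0.008 + 0.019 = 0.091.
P(X ∈ {A, B, C}) = 0.278 + 0.307 + 0.091 = 0.676; P(Y=D, X ∈ {A, B, C}) = 0.074 + 0.092 + 0.019 = 0.185.
P(Y=D | X ∈ {A, B, C}) = 0.185/0.676 = 0.27367.

0.27367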